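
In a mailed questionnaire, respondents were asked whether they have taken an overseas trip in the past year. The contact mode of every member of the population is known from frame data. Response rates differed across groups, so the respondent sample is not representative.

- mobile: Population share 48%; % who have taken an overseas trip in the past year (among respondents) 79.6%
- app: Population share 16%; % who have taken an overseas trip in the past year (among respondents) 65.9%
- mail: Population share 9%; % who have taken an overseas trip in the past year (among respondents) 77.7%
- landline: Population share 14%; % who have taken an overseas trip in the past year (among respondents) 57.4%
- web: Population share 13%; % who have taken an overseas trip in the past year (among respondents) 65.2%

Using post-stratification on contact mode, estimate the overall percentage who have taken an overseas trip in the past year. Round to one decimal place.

Reweight to the known contact mode distribution:
  mobile: 0.48 × 79.6 = 38.208
  app: 0.16 × 65.9 = 10.544
  mail: 0.09 × 77.7 = 6.993
  landline: 0.14 × 57.4 = 8.036
  web: 0.13 × 65.2 = 8.476
Post-stratified estimate = 72.257 → 72.3%.

72.3%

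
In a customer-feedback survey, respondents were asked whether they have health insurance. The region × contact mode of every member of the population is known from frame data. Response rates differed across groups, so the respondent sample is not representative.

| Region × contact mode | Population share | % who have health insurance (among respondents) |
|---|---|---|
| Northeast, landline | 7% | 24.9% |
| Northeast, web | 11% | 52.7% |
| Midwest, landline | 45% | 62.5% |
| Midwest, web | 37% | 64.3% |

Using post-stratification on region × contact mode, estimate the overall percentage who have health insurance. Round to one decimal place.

Each cell contributes population-share × respondent value:
  Northeast, landline: 0.07 × 24.9 = 1.743
  Northeast, web: 0.11 × 52.7 = 5.797
  Midwest, landline: 0.45 × 62.5 = 28.125
  Midwest, web: 0.37 × 64.3 = 23.791
Post-stratified estimate = 59.456 → 59.5%.

59.5%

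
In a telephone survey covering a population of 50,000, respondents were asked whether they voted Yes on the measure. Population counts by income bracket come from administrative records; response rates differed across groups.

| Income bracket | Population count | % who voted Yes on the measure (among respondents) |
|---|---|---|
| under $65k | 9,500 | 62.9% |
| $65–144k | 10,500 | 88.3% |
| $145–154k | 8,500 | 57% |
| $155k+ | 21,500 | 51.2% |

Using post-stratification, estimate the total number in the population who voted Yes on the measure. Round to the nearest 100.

31,100

Each cell contributes its population count × the respondent rate:
  under $65k: 9,500 × 62.9% = 5975.5
  $65–144k: 10,500 × 88.3% = 9271.5
  $145–154k: 8,500 × 57% = 4845
  $155k+: 21,500 × 51.2% = 11,008
Estimated total = 31,100 → 31,100.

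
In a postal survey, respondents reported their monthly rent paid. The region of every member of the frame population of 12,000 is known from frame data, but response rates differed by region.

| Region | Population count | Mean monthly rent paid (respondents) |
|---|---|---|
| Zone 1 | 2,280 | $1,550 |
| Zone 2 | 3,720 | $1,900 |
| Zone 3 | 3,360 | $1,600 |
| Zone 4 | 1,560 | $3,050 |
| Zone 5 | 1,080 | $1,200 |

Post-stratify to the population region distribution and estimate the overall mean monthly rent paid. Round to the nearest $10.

Weight each group's respondent value by its population share:
  Zone 1: (2,280/12,000) × 1550 = 294.5
  Zone 2: (3,720/12,000) × 1900 = 589
  Zone 3: (3,360/12,000) × 1600 = 448
  Zone 4: (1,560/12,000) × 3050 = 396.5
  Zone 5: (1,080/12,000) × 1200 = 108
Post-stratified estimate = 1836 → $1,840.

$1,840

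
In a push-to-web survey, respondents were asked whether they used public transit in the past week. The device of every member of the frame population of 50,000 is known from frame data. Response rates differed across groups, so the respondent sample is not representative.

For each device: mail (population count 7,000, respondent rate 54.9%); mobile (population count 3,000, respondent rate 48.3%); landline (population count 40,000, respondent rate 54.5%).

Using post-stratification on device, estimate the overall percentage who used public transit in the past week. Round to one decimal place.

54.2%

Reweight to the known device distribution:
  mail: (7,000/50,000) × 54.9 = 7.686
  mobile: (3,000/50,000) × 48.3 = 2.898
  landline: (40,000/50,000) × 54.5 = 43.6
Post-stratified estimate = 54.184 → 54.2%.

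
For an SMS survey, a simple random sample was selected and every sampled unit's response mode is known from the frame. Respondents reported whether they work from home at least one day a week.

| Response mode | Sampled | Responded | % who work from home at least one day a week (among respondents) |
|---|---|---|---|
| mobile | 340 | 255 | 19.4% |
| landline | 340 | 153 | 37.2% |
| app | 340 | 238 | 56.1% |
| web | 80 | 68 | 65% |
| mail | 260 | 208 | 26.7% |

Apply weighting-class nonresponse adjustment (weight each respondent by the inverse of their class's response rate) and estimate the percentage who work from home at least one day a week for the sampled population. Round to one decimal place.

37.1%

Class response rates: mobile 255/340 = 75%, landline 153/340 = 45%, app 238/340 = 70%, web 68/80 = 85%, mail 208/260 = 80%.
Inverse-response-rate weighting restores each class to its sampled count, so class totals weight by n_sampled:
  mobile: 340 × 19.4 = 6596
  landline: 340 × 37.2 = 12648
  app: 340 × 56.1 = 19,074
  web: 80 × 65 = 5200
  mail: 260 × 26.7 = 6942
Adjusted estimate = 50,460 / 1,360 = 37.1029 → 37.1%.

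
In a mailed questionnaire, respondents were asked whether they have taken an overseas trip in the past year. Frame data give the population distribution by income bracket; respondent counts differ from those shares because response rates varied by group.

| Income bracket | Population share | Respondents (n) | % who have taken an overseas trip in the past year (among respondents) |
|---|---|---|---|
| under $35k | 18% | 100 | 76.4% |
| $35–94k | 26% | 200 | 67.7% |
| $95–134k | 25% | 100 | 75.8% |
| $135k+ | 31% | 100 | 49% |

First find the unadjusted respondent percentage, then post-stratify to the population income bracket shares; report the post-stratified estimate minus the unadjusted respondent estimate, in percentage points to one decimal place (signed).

-1.8 percentage points

Unadjusted (pooled respondent) estimate weights by respondent counts:
  (100/500)×76.4 + (200/500)×67.7 + (100/500)×75.8 + (100/500)×49 = 67.32%
Post-stratified estimate weights by population shares:
  0.18×76.4 + 0.26×67.7 + 0.25×75.8 + 0.31×49 = 65.494%
Difference = 65.494 − 67.32 = -1.826 pp.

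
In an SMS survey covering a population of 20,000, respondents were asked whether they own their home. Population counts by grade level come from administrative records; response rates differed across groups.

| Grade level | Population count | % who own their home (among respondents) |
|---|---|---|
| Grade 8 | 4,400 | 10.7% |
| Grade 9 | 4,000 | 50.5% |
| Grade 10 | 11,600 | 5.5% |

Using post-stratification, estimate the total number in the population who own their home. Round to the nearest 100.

3,100

Estimated count per cell = population count × respondent percentage:
  Grade 8: 4,400 × 10.7% = 470.8
  Grade 9: 4,000 × 50.5% = 2020
  Grade 10: 11,600 × 5.5% = 638
Estimated total = 3128.8 → 3,100.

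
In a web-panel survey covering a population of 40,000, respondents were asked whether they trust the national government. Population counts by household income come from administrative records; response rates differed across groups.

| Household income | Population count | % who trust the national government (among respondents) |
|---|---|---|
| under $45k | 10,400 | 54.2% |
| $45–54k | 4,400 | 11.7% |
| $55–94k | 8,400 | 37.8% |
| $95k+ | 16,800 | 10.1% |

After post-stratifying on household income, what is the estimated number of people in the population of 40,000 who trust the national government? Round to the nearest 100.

11,000

Estimated count per cell = population count × respondent percentage:
  under $45k: 10,400 × 54.2% = 5636.8
  $45–54k: 4,400 × 11.7% = 514.8
  $55–94k: 8,400 × 37.8% = 3175.2
  $95k+: 16,800 × 10.1% = 1696.8
Estimated total = 11023.6 → 11,000.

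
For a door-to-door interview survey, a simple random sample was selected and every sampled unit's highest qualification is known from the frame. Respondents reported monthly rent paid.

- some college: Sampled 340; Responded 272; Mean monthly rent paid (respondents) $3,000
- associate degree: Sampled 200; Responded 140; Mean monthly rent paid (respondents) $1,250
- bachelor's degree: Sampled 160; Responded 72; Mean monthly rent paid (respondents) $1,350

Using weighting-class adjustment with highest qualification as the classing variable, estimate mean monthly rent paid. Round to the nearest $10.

$2,120

Class response rates: some college 272/340 = 80%, associate degree 140/200 = 70%, bachelor's degree 72/160 = 45%.
With weight = n_sampled/n_responded per class, the weighted class total is n_sampled:
  some college: 340 × 3000 = 1,020,000
  associate degree: 200 × 1250 = 250,000
  bachelor's degree: 160 × 1350 = 216,000
Adjusted estimate = 1,486,000 / 700 = 2122.86 → $2,120.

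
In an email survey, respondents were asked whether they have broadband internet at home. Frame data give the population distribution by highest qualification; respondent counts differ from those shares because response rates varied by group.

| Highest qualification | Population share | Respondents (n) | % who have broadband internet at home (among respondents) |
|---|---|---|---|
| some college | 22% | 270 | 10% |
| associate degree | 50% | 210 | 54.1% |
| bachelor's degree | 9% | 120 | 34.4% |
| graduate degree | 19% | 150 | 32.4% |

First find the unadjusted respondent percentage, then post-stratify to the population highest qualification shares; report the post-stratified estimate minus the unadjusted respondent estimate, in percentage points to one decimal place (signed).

Unadjusted (pooled respondent) estimate weights by respondent counts:
  (270/750)×10 + (210/750)×54.1 + (120/750)×34.4 + (150/750)×32.4 = 30.732%
Post-stratified estimate weights by population shares:
  0.22×10 + 0.5×54.1 + 0.09×34.4 + 0.19×32.4 = 38.502%
Difference = 38.502 − 30.732 = 7.77 pp.

+7.8 percentage points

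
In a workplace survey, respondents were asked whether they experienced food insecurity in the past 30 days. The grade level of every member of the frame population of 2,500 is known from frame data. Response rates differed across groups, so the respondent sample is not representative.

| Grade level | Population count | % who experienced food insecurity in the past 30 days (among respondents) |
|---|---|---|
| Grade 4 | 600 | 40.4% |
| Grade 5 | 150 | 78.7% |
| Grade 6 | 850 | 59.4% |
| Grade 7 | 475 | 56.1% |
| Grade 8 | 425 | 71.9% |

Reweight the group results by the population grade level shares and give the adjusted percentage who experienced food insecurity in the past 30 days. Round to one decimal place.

57.5%

Post-stratification weights by population share, not respondent share:
  Grade 4: (600/2,500) × 40.4 = 9.696
  Grade 5: (150/2,500) × 78.7 = 4.722
  Grade 6: (850/2,500) × 59.4 = 20.196
  Grade 7: (475/2,500) × 56.1 = 10.659
  Grade 8: (425/2,500) × 71.9 = 12.223
Post-stratified estimate = 57.496 → 57.5%.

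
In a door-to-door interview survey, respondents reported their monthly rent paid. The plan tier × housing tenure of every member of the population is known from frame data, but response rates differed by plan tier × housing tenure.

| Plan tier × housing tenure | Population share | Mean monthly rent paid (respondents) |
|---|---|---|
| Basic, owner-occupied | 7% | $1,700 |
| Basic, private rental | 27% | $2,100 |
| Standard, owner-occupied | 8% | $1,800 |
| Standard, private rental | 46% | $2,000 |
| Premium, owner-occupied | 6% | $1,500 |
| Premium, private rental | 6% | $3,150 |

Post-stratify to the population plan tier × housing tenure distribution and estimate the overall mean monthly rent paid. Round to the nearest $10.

$2,030

Post-stratification weights by population share, not respondent share:
  Basic, owner-occupied: 0.07 × 1700 = 119
  Basic, private rental: 0.27 × 2100 = 567
  Standard, owner-occupied: 0.08 × 1800 = 144
  Standard, private rental: 0.46 × 2000 = 920
  Premium, owner-occupied: 0.06 × 1500 = 90
  Premium, private rental: 0.06 × 3150 = 189
Post-stratified estimate = 2029 → $2,030.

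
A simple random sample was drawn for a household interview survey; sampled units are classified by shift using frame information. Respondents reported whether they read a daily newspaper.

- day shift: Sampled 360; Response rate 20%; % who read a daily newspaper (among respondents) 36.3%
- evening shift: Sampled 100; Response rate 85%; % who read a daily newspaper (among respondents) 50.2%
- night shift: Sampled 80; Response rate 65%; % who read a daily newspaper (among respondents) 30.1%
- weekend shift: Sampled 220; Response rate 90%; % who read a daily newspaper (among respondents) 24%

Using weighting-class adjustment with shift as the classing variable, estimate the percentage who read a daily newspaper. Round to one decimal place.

33.9%

Weighting each respondent by the inverse class response rate inflates each class back to its sampled size, so the class weight is n_sampled:
  day shift: 360 × 36.3 = 13068
  evening shift: 100 × 50.2 = 5020
  night shift: 80 × 30.1 = 2408
  weekend shift: 220 × 24 = 5280
Adjusted estimate = 25,776 / 760 = 33.9158 → 33.9%.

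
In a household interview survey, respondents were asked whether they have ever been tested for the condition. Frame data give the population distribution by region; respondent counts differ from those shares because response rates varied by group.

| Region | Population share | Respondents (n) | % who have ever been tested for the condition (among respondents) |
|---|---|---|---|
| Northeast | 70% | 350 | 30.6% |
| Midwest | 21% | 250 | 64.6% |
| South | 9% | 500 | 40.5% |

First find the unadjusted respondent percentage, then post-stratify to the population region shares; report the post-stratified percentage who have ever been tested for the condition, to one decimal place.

Naive respondent-only estimate (weights = respondent counts):
  (350/1100)×30.6 + (250/1100)×64.6 + (500/1100)×40.5 = 42.8273%
Reweighting by population region shares:
  0.7×30.6 + 0.21×64.6 + 0.09×40.5 = 38.631%

38.6%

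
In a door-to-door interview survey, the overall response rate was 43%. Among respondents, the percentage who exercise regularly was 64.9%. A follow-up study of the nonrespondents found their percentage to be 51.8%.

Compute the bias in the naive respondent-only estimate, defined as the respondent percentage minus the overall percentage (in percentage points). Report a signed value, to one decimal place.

Nonresponse fraction = 1 − 0.43 = 0.57.
Bias = (nonresponse fraction) × (respondent percentage − nonrespondent percentage)
     = 0.57 × (64.9 − 51.8) = 0.57 × 13.1 = 7.467.

+7.5 percentage points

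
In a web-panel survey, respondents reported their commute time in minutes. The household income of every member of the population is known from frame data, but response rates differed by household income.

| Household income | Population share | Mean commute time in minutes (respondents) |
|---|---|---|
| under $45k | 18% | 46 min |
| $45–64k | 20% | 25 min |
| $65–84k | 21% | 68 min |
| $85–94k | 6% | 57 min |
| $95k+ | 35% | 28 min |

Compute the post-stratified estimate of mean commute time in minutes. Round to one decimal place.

Post-stratification weights by population share, not respondent share:
  under $45k: 0.18 × 46 = 8.28
  $45–64k: 0.2 × 25 = 5
  $65–84k: 0.21 × 68 = 14.28
  $85–94k: 0.06 × 57 = 3.42
  $95k+: 0.35 × 28 = 9.8
Post-stratified estimate = 40.78 → 40.8.

40.8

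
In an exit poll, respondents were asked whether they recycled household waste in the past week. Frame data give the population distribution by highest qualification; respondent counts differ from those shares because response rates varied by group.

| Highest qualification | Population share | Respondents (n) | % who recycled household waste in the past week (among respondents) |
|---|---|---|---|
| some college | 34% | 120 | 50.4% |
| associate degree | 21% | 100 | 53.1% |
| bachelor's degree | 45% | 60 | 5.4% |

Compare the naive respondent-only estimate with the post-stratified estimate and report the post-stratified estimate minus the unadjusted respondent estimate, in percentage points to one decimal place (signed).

Without adjustment, the pooled respondent share is:
  (120/280)×50.4 + (100/280)×53.1 + (60/280)×5.4 = 41.7214%
Post-stratifying to population shares instead:
  0.34×50.4 + 0.21×53.1 + 0.45×5.4 = 30.717%
Difference = 30.717 − 41.7214 = -11.0044 pp.

-11.0 percentage points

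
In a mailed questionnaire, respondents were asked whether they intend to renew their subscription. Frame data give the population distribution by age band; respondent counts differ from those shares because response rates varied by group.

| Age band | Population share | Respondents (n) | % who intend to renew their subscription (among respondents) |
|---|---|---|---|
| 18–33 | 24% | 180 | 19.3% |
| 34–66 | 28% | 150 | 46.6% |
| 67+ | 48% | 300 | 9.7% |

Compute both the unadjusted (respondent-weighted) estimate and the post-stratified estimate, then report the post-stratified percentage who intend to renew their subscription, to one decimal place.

Unadjusted (pooled respondent) estimate weights by respondent counts:
  (180/630)×19.3 + (150/630)×46.6 + (300/630)×9.7 = 21.2286%
Reweighting by population age band shares:
  0.24×19.3 + 0.28×46.6 + 0.48×9.7 = 22.336%

22.3%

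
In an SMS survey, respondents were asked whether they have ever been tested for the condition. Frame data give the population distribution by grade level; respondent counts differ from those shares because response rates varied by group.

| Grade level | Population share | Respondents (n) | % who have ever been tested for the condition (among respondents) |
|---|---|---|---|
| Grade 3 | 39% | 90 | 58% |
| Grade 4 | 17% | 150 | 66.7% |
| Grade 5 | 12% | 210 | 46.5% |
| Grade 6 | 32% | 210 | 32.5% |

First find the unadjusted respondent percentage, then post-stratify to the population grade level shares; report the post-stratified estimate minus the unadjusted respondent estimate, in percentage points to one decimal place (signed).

Unadjusted (pooled respondent) estimate weights by respondent counts:
  (90/660)×58 + (150/660)×66.7 + (210/660)×46.5 + (210/660)×32.5 = 48.2045%
Reweighting by population grade level shares:
  0.39×58 + 0.17×66.7 + 0.12×46.5 + 0.32×32.5 = 49.939%
Difference = 49.939 − 48.2045 = 1.7345 pp.

+1.7 percentage points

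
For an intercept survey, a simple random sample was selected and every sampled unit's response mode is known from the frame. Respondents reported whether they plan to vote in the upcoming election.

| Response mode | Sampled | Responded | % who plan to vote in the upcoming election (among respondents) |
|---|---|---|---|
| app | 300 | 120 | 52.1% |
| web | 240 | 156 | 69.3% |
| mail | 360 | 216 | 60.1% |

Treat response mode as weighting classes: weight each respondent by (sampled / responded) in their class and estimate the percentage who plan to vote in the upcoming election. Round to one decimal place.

Class response rates: app 120/300 = 40%, web 156/240 = 65%, mail 216/360 = 60%.
Inverse-response-rate weighting restores each class to its sampled count, so class totals weight by n_sampled:
  app: 300 × 52.1 = 15,630
  web: 240 × 69.3 = 16,632
  mail: 360 × 60.1 = 21,636
Adjusted estimate = 53,898 / 900 = 59.8867 → 59.9%.

59.9%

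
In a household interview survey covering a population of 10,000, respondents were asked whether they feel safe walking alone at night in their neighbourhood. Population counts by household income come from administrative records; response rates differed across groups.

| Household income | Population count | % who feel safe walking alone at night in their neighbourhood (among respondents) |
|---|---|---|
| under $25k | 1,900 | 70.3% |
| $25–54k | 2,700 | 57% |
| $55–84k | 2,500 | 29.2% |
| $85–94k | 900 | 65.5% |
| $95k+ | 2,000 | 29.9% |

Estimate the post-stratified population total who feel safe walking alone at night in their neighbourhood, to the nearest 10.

4,790

Estimated count per cell = population count × respondent percentage:
  under $25k: 1,900 × 70.3% = 1335.7
  $25–54k: 2,700 × 57% = 1539
  $55–84k: 2,500 × 29.2% = 730
  $85–94k: 900 × 65.5% = 589.5
  $95k+: 2,000 × 29.9% = 598
Estimated total = 4792.2 → 4,790.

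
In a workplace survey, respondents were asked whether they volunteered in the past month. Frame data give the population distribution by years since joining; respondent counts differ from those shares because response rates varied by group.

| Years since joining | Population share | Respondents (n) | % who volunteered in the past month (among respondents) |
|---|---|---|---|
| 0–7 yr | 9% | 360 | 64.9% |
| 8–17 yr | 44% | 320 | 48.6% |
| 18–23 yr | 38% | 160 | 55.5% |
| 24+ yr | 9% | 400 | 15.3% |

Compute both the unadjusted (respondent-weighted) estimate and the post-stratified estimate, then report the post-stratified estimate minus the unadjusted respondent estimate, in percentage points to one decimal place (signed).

Unadjusted (pooled respondent) estimate weights by respondent counts:
  (360/1240)×64.9 + (320/1240)×48.6 + (160/1240)×55.5 + (400/1240)×15.3 = 43.4806%
Post-stratifying to population shares instead:
  0.09×64.9 + 0.44×48.6 + 0.38×55.5 + 0.09×15.3 = 49.692%
Difference = 49.692 − 43.4806 = 6.2114 pp.

+6.2 percentage points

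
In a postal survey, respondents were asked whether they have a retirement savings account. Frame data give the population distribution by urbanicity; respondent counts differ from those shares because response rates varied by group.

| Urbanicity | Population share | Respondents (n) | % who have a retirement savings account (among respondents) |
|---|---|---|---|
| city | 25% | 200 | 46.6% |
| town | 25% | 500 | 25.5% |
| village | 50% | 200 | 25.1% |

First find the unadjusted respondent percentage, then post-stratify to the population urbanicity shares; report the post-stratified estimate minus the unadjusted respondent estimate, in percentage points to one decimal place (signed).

Without adjustment, the pooled respondent share is:
  (200/900)×46.6 + (500/900)×25.5 + (200/900)×25.1 = 30.1%
Reweighting by population urbanicity shares:
  0.25×46.6 + 0.25×25.5 + 0.5×25.1 = 30.575%
Difference = 30.575 − 30.1 = 0.475 pp.

+0.5 percentage points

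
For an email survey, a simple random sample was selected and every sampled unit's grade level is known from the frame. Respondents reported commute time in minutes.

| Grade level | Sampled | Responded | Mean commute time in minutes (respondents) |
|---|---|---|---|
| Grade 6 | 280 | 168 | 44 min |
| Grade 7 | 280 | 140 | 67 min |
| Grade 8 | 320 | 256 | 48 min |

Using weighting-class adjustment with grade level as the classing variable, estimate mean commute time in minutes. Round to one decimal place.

Response rates by class: Grade 6 168/280 = 60%, Grade 7 140/280 = 50%, Grade 8 256/320 = 80%.
Inverse-response-rate weighting restores each class to its sampled count, so class totals weight by n_sampled:
  Grade 6: 280 × 44 = 12,320
  Grade 7: 280 × 67 = 18,760
  Grade 8: 320 × 48 = 15,360
Adjusted estimate = 46,440 / 880 = 52.7727 → 52.8.

52.8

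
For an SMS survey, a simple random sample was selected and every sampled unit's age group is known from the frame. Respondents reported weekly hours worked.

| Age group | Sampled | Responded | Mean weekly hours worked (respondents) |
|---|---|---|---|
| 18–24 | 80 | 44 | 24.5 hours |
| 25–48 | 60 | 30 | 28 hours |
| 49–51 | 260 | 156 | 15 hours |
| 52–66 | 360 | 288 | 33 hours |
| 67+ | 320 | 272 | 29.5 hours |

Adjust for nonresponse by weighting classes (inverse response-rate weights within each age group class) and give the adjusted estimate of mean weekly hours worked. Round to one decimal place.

26.7

Response rates by class: 18–24 44/80 = 55%, 25–48 30/60 = 50%, 49–51 156/260 = 60%, 52–66 288/360 = 80%, 67+ 272/320 = 85%.
Each respondent's weight = sampled/responded in their class; summing within a class gives n_sampled, so:
  18–24: 80 × 24.5 = 1960
  25–48: 60 × 28 = 1680
  49–51: 260 × 15 = 3900
  52–66: 360 × 33 = 11,880
  67+: 320 × 29.5 = 9440
Adjusted estimate = 28,860 / 1,080 = 26.7222 → 26.7.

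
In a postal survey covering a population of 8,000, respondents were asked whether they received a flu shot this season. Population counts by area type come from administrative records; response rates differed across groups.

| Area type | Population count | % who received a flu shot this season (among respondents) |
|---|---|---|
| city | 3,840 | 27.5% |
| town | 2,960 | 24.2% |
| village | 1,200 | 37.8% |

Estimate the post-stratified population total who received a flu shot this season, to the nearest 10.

Estimated count per cell = population count × respondent percentage:
  city: 3,840 × 27.5% = 1056
  town: 2,960 × 24.2% = 716.32
  village: 1,200 × 37.8% = 453.6
Estimated total = 2225.92 → 2,230.

2,230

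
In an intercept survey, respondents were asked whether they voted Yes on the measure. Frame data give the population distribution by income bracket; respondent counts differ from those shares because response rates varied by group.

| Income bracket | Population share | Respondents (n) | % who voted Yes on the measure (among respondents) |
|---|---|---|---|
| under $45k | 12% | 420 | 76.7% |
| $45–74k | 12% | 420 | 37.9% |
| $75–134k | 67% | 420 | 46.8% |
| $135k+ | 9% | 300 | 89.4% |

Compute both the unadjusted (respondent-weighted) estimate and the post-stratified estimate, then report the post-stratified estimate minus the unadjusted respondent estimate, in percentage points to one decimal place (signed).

-7.5 percentage points

Unadjusted (pooled respondent) estimate weights by respondent counts:
  (420/1560)×76.7 + (420/1560)×37.9 + (420/1560)×46.8 + (300/1560)×89.4 = 60.6462%
Reweighting by population income bracket shares:
  0.12×76.7 + 0.12×37.9 + 0.67×46.8 + 0.09×89.4 = 53.154%
Difference = 53.154 − 60.6462 = -7.4922 pp.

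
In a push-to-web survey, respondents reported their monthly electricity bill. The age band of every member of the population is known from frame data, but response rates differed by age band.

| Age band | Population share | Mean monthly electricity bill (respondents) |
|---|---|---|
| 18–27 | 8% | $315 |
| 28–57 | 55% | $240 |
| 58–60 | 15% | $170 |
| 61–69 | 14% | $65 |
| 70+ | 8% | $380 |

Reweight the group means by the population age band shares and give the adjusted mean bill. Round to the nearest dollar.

Weight each group's respondent value by its population share:
  18–27: 0.08 × 315 = 25.2
  28–57: 0.55 × 240 = 132
  58–60: 0.15 × 170 = 25.5
  61–69: 0.14 × 65 = 9.1
  70+: 0.08 × 380 = 30.4
Post-stratified estimate = 222.2 → $222.

$222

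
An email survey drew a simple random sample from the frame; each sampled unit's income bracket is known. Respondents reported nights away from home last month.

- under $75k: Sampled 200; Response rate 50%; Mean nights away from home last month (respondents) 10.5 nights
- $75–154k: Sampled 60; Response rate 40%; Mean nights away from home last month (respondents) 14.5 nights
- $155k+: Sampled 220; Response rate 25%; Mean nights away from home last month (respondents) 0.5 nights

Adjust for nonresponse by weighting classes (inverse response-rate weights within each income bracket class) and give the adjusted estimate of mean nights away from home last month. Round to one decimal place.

6.4

Each respondent's weight = sampled/responded in their class; summing within a class gives n_sampled, so:
  under $75k: 200 × 10.5 = 2100
  $75–154k: 60 × 14.5 = 870
  $155k+: 220 × 0.5 = 110
Adjusted estimate = 3080 / 480 = 6.41667 → 6.4.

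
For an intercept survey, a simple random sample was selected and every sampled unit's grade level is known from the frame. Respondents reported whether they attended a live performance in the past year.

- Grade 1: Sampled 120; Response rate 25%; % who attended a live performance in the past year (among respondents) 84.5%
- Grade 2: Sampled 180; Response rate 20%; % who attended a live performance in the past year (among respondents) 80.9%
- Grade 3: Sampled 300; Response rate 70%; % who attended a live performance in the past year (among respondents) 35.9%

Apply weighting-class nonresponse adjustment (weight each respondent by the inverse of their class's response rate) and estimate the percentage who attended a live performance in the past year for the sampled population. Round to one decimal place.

59.1%

Inverse-response-rate weighting restores each class to its sampled count, so class totals weight by n_sampled:
  Grade 1: 120 × 84.5 = 10,140
  Grade 2: 180 × 80.9 = 14562
  Grade 3: 300 × 35.9 = 10,770
Adjusted estimate = 35,472 / 600 = 59.12 → 59.1%.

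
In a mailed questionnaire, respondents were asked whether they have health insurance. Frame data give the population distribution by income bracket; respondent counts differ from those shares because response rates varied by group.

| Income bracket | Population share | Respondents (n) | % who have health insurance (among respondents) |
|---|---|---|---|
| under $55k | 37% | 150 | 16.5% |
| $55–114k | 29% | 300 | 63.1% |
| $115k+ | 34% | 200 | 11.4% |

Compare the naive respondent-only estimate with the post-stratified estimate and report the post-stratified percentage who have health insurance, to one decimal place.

28.3%

Without adjustment, the pooled respondent share is:
  (150/650)×16.5 + (300/650)×63.1 + (200/650)×11.4 = 36.4385%
Post-stratified estimate weights by population shares:
  0.37×16.5 + 0.29×63.1 + 0.34×11.4 = 28.28%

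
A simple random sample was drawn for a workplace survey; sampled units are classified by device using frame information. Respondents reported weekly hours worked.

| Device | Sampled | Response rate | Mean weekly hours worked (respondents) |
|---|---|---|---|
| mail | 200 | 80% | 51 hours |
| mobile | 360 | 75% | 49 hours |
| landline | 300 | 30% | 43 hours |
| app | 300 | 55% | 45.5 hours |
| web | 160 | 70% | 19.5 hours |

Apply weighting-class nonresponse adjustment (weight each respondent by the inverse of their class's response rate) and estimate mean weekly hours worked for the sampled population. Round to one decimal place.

With weight = n_sampled/n_responded per class, the weighted class total is n_sampled:
  mail: 200 × 51 = 10,200
  mobile: 360 × 49 = 17,640
  landline: 300 × 43 = 12,900
  app: 300 × 45.5 = 13,650
  web: 160 × 19.5 = 3120
Adjusted estimate = 57,510 / 1,320 = 43.5682 → 43.6.

43.6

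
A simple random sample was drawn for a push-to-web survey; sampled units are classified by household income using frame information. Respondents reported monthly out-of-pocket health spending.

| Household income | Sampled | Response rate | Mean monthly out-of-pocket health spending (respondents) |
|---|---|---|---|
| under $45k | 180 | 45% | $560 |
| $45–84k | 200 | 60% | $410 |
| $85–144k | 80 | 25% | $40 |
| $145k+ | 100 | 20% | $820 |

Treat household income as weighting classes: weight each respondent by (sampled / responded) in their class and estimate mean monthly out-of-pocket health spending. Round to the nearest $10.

$480

Weighting each respondent by the inverse class response rate inflates each class back to its sampled size, so the class weight is n_sampled:
  under $45k: 180 × 560 = 100,800
  $45–84k: 200 × 410 = 82,000
  $85–144k: 80 × 40 = 3200
  $145k+: 100 × 820 = 82,000
Adjusted estimate = 268,000 / 560 = 478.571 → $480.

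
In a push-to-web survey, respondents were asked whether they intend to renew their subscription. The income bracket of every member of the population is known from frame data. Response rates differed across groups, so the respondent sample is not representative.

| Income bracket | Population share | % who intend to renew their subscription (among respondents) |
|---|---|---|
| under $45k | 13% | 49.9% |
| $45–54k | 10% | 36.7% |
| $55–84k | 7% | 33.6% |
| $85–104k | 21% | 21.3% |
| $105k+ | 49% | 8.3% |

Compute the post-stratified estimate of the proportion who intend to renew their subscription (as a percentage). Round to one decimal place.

21.0%

Each cell contributes population-share × respondent value:
  under $45k: 0.13 × 49.9 = 6.487
  $45–54k: 0.1 × 36.7 = 3.67
  $55–84k: 0.07 × 33.6 = 2.352
  $85–104k: 0.21 × 21.3 = 4.473
  $105k+: 0.49 × 8.3 = 4.067
Post-stratified estimate = 21.049 → 21.0%.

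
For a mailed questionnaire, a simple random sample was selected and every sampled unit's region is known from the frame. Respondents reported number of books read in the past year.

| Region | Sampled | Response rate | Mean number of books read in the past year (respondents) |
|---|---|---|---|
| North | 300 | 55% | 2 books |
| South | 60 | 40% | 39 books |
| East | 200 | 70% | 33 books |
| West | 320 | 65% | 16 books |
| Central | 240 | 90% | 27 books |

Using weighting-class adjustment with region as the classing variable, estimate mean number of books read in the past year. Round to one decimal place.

Inverse-response-rate weighting restores each class to its sampled count, so class totals weight by n_sampled:
  North: 300 × 2 = 600
  South: 60 × 39 = 2340
  East: 200 × 33 = 6600
  West: 320 × 16 = 5120
  Central: 240 × 27 = 6480
Adjusted estimate = 21,140 / 1,120 = 18.875 → 18.9.

18.9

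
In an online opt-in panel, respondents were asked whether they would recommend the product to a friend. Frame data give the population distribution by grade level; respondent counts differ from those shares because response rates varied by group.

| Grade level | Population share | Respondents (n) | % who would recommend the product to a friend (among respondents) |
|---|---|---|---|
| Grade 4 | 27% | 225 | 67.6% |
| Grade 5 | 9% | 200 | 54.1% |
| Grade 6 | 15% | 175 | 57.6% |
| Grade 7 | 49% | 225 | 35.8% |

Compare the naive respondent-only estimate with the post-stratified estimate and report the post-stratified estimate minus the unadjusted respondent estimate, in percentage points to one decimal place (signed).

-4.2 percentage points

Without adjustment, the pooled respondent share is:
  (225/825)×67.6 + (200/825)×54.1 + (175/825)×57.6 + (225/825)×35.8 = 53.5333%
Post-stratified estimate weights by population shares:
  0.27×67.6 + 0.09×54.1 + 0.15×57.6 + 0.49×35.8 = 49.303%
Difference = 49.303 − 53.5333 = -4.2303 pp.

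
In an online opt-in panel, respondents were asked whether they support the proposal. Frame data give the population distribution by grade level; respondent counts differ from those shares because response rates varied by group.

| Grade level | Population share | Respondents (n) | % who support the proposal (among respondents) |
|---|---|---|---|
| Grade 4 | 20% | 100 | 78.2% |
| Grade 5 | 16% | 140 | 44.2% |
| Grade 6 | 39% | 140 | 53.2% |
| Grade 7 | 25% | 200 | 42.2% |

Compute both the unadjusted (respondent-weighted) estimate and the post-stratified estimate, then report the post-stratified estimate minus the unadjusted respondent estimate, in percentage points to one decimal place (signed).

Naive respondent-only estimate (weights = respondent counts):
  (100/580)×78.2 + (140/580)×44.2 + (140/580)×53.2 + (200/580)×42.2 = 51.5448%
Reweighting by population grade level shares:
  0.2×78.2 + 0.16×44.2 + 0.39×53.2 + 0.25×42.2 = 54.01%
Difference = 54.01 − 51.5448 = 2.4652 pp.

+2.5 percentage points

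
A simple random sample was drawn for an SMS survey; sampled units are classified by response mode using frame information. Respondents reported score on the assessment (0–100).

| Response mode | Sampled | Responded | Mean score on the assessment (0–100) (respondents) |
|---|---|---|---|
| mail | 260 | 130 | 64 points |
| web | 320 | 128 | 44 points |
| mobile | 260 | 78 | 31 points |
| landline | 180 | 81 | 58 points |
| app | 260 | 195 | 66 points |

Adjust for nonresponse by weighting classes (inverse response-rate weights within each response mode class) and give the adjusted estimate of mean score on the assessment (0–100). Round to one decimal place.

51.9

Response rates by class: mail 130/260 = 50%, web 128/320 = 40%, mobile 78/260 = 30%, landline 81/180 = 45%, app 195/260 = 75%.
Inverse-response-rate weighting restores each class to its sampled count, so class totals weight by n_sampled:
  mail: 260 × 64 = 16,640
  web: 320 × 44 = 14,080
  mobile: 260 × 31 = 8060
  landline: 180 × 58 = 10,440
  app: 260 × 66 = 17,160
Adjusted estimate = 66,380 / 1,280 = 51.8594 → 51.9.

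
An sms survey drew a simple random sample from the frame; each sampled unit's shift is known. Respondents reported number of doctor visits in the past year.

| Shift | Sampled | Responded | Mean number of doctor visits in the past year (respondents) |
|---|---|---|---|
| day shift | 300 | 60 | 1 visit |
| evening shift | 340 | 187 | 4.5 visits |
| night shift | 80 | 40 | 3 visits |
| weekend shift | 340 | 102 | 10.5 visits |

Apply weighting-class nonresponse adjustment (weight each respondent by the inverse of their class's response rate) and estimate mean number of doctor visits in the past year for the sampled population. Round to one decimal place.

Response rates by class: day shift 60/300 = 20%, evening shift 187/340 = 55%, night shift 40/80 = 50%, weekend shift 102/340 = 30%.
Each respondent's weight = sampled/responded in their class; summing within a class gives n_sampled, so:
  day shift: 300 × 1 = 300
  evening shift: 340 × 4.5 = 1530
  night shift: 80 × 3 = 240
  weekend shift: 340 × 10.5 = 3570
Adjusted estimate = 5640 / 1,060 = 5.32076 → 5.3.

5.3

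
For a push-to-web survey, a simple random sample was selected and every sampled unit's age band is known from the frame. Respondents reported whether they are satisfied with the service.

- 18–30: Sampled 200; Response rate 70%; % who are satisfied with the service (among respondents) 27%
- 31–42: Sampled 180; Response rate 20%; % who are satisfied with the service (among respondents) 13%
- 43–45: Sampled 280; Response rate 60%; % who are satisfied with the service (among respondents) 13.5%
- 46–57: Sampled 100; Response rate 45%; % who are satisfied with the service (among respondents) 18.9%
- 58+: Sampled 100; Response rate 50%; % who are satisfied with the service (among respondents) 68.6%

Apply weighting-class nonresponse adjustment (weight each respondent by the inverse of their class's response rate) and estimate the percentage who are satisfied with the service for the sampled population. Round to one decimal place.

23.6%

With weight = n_sampled/n_responded per class, the weighted class total is n_sampled:
  18–30: 200 × 27 = 5400
  31–42: 180 × 13 = 2340
  43–45: 280 × 13.5 = 3780
  46–57: 100 × 18.9 = 1890
  58+: 100 × 68.6 = 6860
Adjusted estimate = 20,270 / 860 = 23.5698 → 23.6%.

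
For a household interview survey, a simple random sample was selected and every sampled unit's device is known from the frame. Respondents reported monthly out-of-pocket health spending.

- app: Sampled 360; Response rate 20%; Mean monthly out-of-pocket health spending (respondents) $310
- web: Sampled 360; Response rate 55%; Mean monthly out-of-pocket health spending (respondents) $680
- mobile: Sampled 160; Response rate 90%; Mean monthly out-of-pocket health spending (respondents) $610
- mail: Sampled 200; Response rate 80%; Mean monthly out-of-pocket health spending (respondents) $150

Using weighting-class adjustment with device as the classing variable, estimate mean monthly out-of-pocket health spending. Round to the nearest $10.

Each respondent's weight = sampled/responded in their class; summing within a class gives n_sampled, so:
  app: 360 × 310 = 111,600
  web: 360 × 680 = 244,800
  mobile: 160 × 610 = 97,600
  mail: 200 × 150 = 30,000
Adjusted estimate = 484,000 / 1,080 = 448.148 → $450.

$450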